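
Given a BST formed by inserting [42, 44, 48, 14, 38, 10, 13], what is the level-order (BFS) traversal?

Tree insertion order: [42, 44, 48, 14, 38, 10, 13]
Tree (level-order array): [42, 14, 44, 10, 38, None, 48, None, 13]
BFS from the root, enqueuing left then right child of each popped node:
  queue [42] -> pop 42, enqueue [14, 44], visited so far: [42]
  queue [14, 44] -> pop 14, enqueue [10, 38], visited so far: [42, 14]
  queue [44, 10, 38] -> pop 44, enqueue [48], visited so far: [42, 14, 44]
  queue [10, 38, 48] -> pop 10, enqueue [13], visited so far: [42, 14, 44, 10]
  queue [38, 48, 13] -> pop 38, enqueue [none], visited so far: [42, 14, 44, 10, 38]
  queue [48, 13] -> pop 48, enqueue [none], visited so far: [42, 14, 44, 10, 38, 48]
  queue [13] -> pop 13, enqueue [none], visited so far: [42, 14, 44, 10, 38, 48, 13]
Result: [42, 14, 44, 10, 38, 48, 13]


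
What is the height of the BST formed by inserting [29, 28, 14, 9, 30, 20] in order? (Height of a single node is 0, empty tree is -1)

Insertion order: [29, 28, 14, 9, 30, 20]
Tree (level-order array): [29, 28, 30, 14, None, None, None, 9, 20]
Compute height bottom-up (empty subtree = -1):
  height(9) = 1 + max(-1, -1) = 0
  height(20) = 1 + max(-1, -1) = 0
  height(14) = 1 + max(0, 0) = 1
  height(28) = 1 + max(1, -1) = 2
  height(30) = 1 + max(-1, -1) = 0
  height(29) = 1 + max(2, 0) = 3
Height = 3


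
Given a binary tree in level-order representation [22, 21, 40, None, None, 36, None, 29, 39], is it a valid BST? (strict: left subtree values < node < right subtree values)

Level-order array: [22, 21, 40, None, None, 36, None, 29, 39]
Validate using subtree bounds (lo, hi): at each node, require lo < value < hi,
then recurse left with hi=value and right with lo=value.
Preorder trace (stopping at first violation):
  at node 22 with bounds (-inf, +inf): OK
  at node 21 with bounds (-inf, 22): OK
  at node 40 with bounds (22, +inf): OK
  at node 36 with bounds (22, 40): OK
  at node 29 with bounds (22, 36): OK
  at node 39 with bounds (36, 40): OK
No violation found at any node.
Result: Valid BST


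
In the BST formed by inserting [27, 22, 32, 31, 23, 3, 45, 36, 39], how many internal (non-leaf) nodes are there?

Tree built from: [27, 22, 32, 31, 23, 3, 45, 36, 39]
Tree (level-order array): [27, 22, 32, 3, 23, 31, 45, None, None, None, None, None, None, 36, None, None, 39]
Rule: An internal node has at least one child.
Per-node child counts:
  node 27: 2 child(ren)
  node 22: 2 child(ren)
  node 3: 0 child(ren)
  node 23: 0 child(ren)
  node 32: 2 child(ren)
  node 31: 0 child(ren)
  node 45: 1 child(ren)
  node 36: 1 child(ren)
  node 39: 0 child(ren)
Matching nodes: [27, 22, 32, 45, 36]
Count of internal (non-leaf) nodes: 5


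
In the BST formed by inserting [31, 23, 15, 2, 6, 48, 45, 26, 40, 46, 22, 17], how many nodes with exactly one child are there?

Tree built from: [31, 23, 15, 2, 6, 48, 45, 26, 40, 46, 22, 17]
Tree (level-order array): [31, 23, 48, 15, 26, 45, None, 2, 22, None, None, 40, 46, None, 6, 17]
Rule: These are nodes with exactly 1 non-null child.
Per-node child counts:
  node 31: 2 child(ren)
  node 23: 2 child(ren)
  node 15: 2 child(ren)
  node 2: 1 child(ren)
  node 6: 0 child(ren)
  node 22: 1 child(ren)
  node 17: 0 child(ren)
  node 26: 0 child(ren)
  node 48: 1 child(ren)
  node 45: 2 child(ren)
  node 40: 0 child(ren)
  node 46: 0 child(ren)
Matching nodes: [2, 22, 48]
Count of nodes with exactly one child: 3


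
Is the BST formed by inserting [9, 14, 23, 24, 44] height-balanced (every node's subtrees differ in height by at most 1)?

Tree (level-order array): [9, None, 14, None, 23, None, 24, None, 44]
Definition: a tree is height-balanced if, at every node, |h(left) - h(right)| <= 1 (empty subtree has height -1).
Bottom-up per-node check:
  node 44: h_left=-1, h_right=-1, diff=0 [OK], height=0
  node 24: h_left=-1, h_right=0, diff=1 [OK], height=1
  node 23: h_left=-1, h_right=1, diff=2 [FAIL (|-1-1|=2 > 1)], height=2
  node 14: h_left=-1, h_right=2, diff=3 [FAIL (|-1-2|=3 > 1)], height=3
  node 9: h_left=-1, h_right=3, diff=4 [FAIL (|-1-3|=4 > 1)], height=4
Node 23 violates the condition: |-1 - 1| = 2 > 1.
Result: Not balanced


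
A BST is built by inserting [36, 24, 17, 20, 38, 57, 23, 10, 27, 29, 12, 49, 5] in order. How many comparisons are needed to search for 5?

Search path for 5: 36 -> 24 -> 17 -> 10 -> 5
Found: True
Comparisons: 5


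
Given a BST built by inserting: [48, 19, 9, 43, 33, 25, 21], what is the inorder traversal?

Tree insertion order: [48, 19, 9, 43, 33, 25, 21]
Tree (level-order array): [48, 19, None, 9, 43, None, None, 33, None, 25, None, 21]
Inorder traversal: [9, 19, 21, 25, 33, 43, 48]


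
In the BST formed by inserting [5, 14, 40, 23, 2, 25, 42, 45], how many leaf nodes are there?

Tree built from: [5, 14, 40, 23, 2, 25, 42, 45]
Tree (level-order array): [5, 2, 14, None, None, None, 40, 23, 42, None, 25, None, 45]
Rule: A leaf has 0 children.
Per-node child counts:
  node 5: 2 child(ren)
  node 2: 0 child(ren)
  node 14: 1 child(ren)
  node 40: 2 child(ren)
  node 23: 1 child(ren)
  node 25: 0 child(ren)
  node 42: 1 child(ren)
  node 45: 0 child(ren)
Matching nodes: [2, 25, 45]
Count of leaf nodes: 3


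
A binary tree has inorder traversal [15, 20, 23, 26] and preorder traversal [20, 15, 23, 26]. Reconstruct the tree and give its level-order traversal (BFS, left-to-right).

Inorder:  [15, 20, 23, 26]
Preorder: [20, 15, 23, 26]
Algorithm: preorder visits root first, so consume preorder in order;
for each root, split the current inorder slice at that value into
left-subtree inorder and right-subtree inorder, then recurse.
Recursive splits:
  root=20; inorder splits into left=[15], right=[23, 26]
  root=15; inorder splits into left=[], right=[]
  root=23; inorder splits into left=[], right=[26]
  root=26; inorder splits into left=[], right=[]
Reconstructed level-order: [20, 15, 23, 26]


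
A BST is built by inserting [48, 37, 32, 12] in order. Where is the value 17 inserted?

Starting tree (level order): [48, 37, None, 32, None, 12]
Insertion path: 48 -> 37 -> 32 -> 12
Result: insert 17 as right child of 12
Final tree (level order): [48, 37, None, 32, None, 12, None, None, 17]


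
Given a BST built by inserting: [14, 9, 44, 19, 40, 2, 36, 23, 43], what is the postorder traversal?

Tree insertion order: [14, 9, 44, 19, 40, 2, 36, 23, 43]
Tree (level-order array): [14, 9, 44, 2, None, 19, None, None, None, None, 40, 36, 43, 23]
Postorder traversal: [2, 9, 23, 36, 43, 40, 19, 44, 14]


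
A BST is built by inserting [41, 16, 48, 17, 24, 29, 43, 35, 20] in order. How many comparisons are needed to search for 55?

Search path for 55: 41 -> 48
Found: False
Comparisons: 2


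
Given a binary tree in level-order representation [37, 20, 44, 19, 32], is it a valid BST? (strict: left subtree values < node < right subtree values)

Level-order array: [37, 20, 44, 19, 32]
Validate using subtree bounds (lo, hi): at each node, require lo < value < hi,
then recurse left with hi=value and right with lo=value.
Preorder trace (stopping at first violation):
  at node 37 with bounds (-inf, +inf): OK
  at node 20 with bounds (-inf, 37): OK
  at node 19 with bounds (-inf, 20): OK
  at node 32 with bounds (20, 37): OK
  at node 44 with bounds (37, +inf): OK
No violation found at any node.
Result: Valid BST


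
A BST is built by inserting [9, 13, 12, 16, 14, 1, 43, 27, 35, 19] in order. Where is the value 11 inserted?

Starting tree (level order): [9, 1, 13, None, None, 12, 16, None, None, 14, 43, None, None, 27, None, 19, 35]
Insertion path: 9 -> 13 -> 12
Result: insert 11 as left child of 12
Final tree (level order): [9, 1, 13, None, None, 12, 16, 11, None, 14, 43, None, None, None, None, 27, None, 19, 35]


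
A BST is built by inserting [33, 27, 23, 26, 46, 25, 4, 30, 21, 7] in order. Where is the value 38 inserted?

Starting tree (level order): [33, 27, 46, 23, 30, None, None, 4, 26, None, None, None, 21, 25, None, 7]
Insertion path: 33 -> 46
Result: insert 38 as left child of 46
Final tree (level order): [33, 27, 46, 23, 30, 38, None, 4, 26, None, None, None, None, None, 21, 25, None, 7]


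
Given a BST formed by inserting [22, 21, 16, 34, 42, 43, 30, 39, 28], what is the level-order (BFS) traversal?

Tree insertion order: [22, 21, 16, 34, 42, 43, 30, 39, 28]
Tree (level-order array): [22, 21, 34, 16, None, 30, 42, None, None, 28, None, 39, 43]
BFS from the root, enqueuing left then right child of each popped node:
  queue [22] -> pop 22, enqueue [21, 34], visited so far: [22]
  queue [21, 34] -> pop 21, enqueue [16], visited so far: [22, 21]
  queue [34, 16] -> pop 34, enqueue [30, 42], visited so far: [22, 21, 34]
  queue [16, 30, 42] -> pop 16, enqueue [none], visited so far: [22, 21, 34, 16]
  queue [30, 42] -> pop 30, enqueue [28], visited so far: [22, 21, 34, 16, 30]
  queue [42, 28] -> pop 42, enqueue [39, 43], visited so far: [22, 21, 34, 16, 30, 42]
  queue [28, 39, 43] -> pop 28, enqueue [none], visited so far: [22, 21, 34, 16, 30, 42, 28]
  queue [39, 43] -> pop 39, enqueue [none], visited so far: [22, 21, 34, 16, 30, 42, 28, 39]
  queue [43] -> pop 43, enqueue [none], visited so far: [22, 21, 34, 16, 30, 42, 28, 39, 43]
Result: [22, 21, 34, 16, 30, 42, 28, 39, 43]


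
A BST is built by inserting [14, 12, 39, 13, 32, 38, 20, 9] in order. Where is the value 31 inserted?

Starting tree (level order): [14, 12, 39, 9, 13, 32, None, None, None, None, None, 20, 38]
Insertion path: 14 -> 39 -> 32 -> 20
Result: insert 31 as right child of 20
Final tree (level order): [14, 12, 39, 9, 13, 32, None, None, None, None, None, 20, 38, None, 31]


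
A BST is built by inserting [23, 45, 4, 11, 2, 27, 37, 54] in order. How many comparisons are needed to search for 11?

Search path for 11: 23 -> 4 -> 11
Found: True
Comparisons: 3


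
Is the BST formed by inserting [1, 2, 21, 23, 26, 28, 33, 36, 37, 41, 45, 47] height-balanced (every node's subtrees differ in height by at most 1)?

Tree (level-order array): [1, None, 2, None, 21, None, 23, None, 26, None, 28, None, 33, None, 36, None, 37, None, 41, None, 45, None, 47]
Definition: a tree is height-balanced if, at every node, |h(left) - h(right)| <= 1 (empty subtree has height -1).
Bottom-up per-node check:
  node 47: h_left=-1, h_right=-1, diff=0 [OK], height=0
  node 45: h_left=-1, h_right=0, diff=1 [OK], height=1
  node 41: h_left=-1, h_right=1, diff=2 [FAIL (|-1-1|=2 > 1)], height=2
  node 37: h_left=-1, h_right=2, diff=3 [FAIL (|-1-2|=3 > 1)], height=3
  node 36: h_left=-1, h_right=3, diff=4 [FAIL (|-1-3|=4 > 1)], height=4
  node 33: h_left=-1, h_right=4, diff=5 [FAIL (|-1-4|=5 > 1)], height=5
  node 28: h_left=-1, h_right=5, diff=6 [FAIL (|-1-5|=6 > 1)], height=6
  node 26: h_left=-1, h_right=6, diff=7 [FAIL (|-1-6|=7 > 1)], height=7
  node 23: h_left=-1, h_right=7, diff=8 [FAIL (|-1-7|=8 > 1)], height=8
  node 21: h_left=-1, h_right=8, diff=9 [FAIL (|-1-8|=9 > 1)], height=9
  node 2: h_left=-1, h_right=9, diff=10 [FAIL (|-1-9|=10 > 1)], height=10
  node 1: h_left=-1, h_right=10, diff=11 [FAIL (|-1-10|=11 > 1)], height=11
Node 41 violates the condition: |-1 - 1| = 2 > 1.
Result: Not balanced


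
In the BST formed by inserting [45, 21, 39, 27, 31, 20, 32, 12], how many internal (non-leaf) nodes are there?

Tree built from: [45, 21, 39, 27, 31, 20, 32, 12]
Tree (level-order array): [45, 21, None, 20, 39, 12, None, 27, None, None, None, None, 31, None, 32]
Rule: An internal node has at least one child.
Per-node child counts:
  node 45: 1 child(ren)
  node 21: 2 child(ren)
  node 20: 1 child(ren)
  node 12: 0 child(ren)
  node 39: 1 child(ren)
  node 27: 1 child(ren)
  node 31: 1 child(ren)
  node 32: 0 child(ren)
Matching nodes: [45, 21, 20, 39, 27, 31]
Count of internal (non-leaf) nodes: 6


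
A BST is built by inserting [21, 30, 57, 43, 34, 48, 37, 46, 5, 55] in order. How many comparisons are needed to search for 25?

Search path for 25: 21 -> 30
Found: False
Comparisons: 2


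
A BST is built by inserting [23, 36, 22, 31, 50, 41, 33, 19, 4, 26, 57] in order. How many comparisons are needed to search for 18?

Search path for 18: 23 -> 22 -> 19 -> 4
Found: False
Comparisons: 4


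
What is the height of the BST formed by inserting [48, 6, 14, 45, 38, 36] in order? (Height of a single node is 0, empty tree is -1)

Insertion order: [48, 6, 14, 45, 38, 36]
Tree (level-order array): [48, 6, None, None, 14, None, 45, 38, None, 36]
Compute height bottom-up (empty subtree = -1):
  height(36) = 1 + max(-1, -1) = 0
  height(38) = 1 + max(0, -1) = 1
  height(45) = 1 + max(1, -1) = 2
  height(14) = 1 + max(-1, 2) = 3
  height(6) = 1 + max(-1, 3) = 4
  height(48) = 1 + max(4, -1) = 5
Height = 5


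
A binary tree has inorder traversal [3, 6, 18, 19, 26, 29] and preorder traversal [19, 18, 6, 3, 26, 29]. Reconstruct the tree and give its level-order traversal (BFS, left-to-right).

Inorder:  [3, 6, 18, 19, 26, 29]
Preorder: [19, 18, 6, 3, 26, 29]
Algorithm: preorder visits root first, so consume preorder in order;
for each root, split the current inorder slice at that value into
left-subtree inorder and right-subtree inorder, then recurse.
Recursive splits:
  root=19; inorder splits into left=[3, 6, 18], right=[26, 29]
  root=18; inorder splits into left=[3, 6], right=[]
  root=6; inorder splits into left=[3], right=[]
  root=3; inorder splits into left=[], right=[]
  root=26; inorder splits into left=[], right=[29]
  root=29; inorder splits into left=[], right=[]
Reconstructed level-order: [19, 18, 26, 6, 29, 3]


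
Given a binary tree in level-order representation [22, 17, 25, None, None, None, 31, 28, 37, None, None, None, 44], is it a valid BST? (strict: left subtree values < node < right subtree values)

Level-order array: [22, 17, 25, None, None, None, 31, 28, 37, None, None, None, 44]
Validate using subtree bounds (lo, hi): at each node, require lo < value < hi,
then recurse left with hi=value and right with lo=value.
Preorder trace (stopping at first violation):
  at node 22 with bounds (-inf, +inf): OK
  at node 17 with bounds (-inf, 22): OK
  at node 25 with bounds (22, +inf): OK
  at node 31 with bounds (25, +inf): OK
  at node 28 with bounds (25, 31): OK
  at node 37 with bounds (31, +inf): OK
  at node 44 with bounds (37, +inf): OK
No violation found at any node.
Result: Valid BST


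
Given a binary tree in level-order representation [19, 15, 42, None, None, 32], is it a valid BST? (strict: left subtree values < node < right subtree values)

Level-order array: [19, 15, 42, None, None, 32]
Validate using subtree bounds (lo, hi): at each node, require lo < value < hi,
then recurse left with hi=value and right with lo=value.
Preorder trace (stopping at first violation):
  at node 19 with bounds (-inf, +inf): OK
  at node 15 with bounds (-inf, 19): OK
  at node 42 with bounds (19, +inf): OK
  at node 32 with bounds (19, 42): OK
No violation found at any node.
Result: Valid BST


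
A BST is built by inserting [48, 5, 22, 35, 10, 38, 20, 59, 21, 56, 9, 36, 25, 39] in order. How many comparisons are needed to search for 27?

Search path for 27: 48 -> 5 -> 22 -> 35 -> 25
Found: False
Comparisons: 5


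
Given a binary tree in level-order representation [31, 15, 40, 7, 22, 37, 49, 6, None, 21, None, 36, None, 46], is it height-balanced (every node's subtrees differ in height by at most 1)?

Tree (level-order array): [31, 15, 40, 7, 22, 37, 49, 6, None, 21, None, 36, None, 46]
Definition: a tree is height-balanced if, at every node, |h(left) - h(right)| <= 1 (empty subtree has height -1).
Bottom-up per-node check:
  node 6: h_left=-1, h_right=-1, diff=0 [OK], height=0
  node 7: h_left=0, h_right=-1, diff=1 [OK], height=1
  node 21: h_left=-1, h_right=-1, diff=0 [OK], height=0
  node 22: h_left=0, h_right=-1, diff=1 [OK], height=1
  node 15: h_left=1, h_right=1, diff=0 [OK], height=2
  node 36: h_left=-1, h_right=-1, diff=0 [OK], height=0
  node 37: h_left=0, h_right=-1, diff=1 [OK], height=1
  node 46: h_left=-1, h_right=-1, diff=0 [OK], height=0
  node 49: h_left=0, h_right=-1, diff=1 [OK], height=1
  node 40: h_left=1, h_right=1, diff=0 [OK], height=2
  node 31: h_left=2, h_right=2, diff=0 [OK], height=3
All nodes satisfy the balance condition.
Result: Balanced


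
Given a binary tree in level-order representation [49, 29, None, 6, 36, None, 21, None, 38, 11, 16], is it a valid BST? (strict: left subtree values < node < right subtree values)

Level-order array: [49, 29, None, 6, 36, None, 21, None, 38, 11, 16]
Validate using subtree bounds (lo, hi): at each node, require lo < value < hi,
then recurse left with hi=value and right with lo=value.
Preorder trace (stopping at first violation):
  at node 49 with bounds (-inf, +inf): OK
  at node 29 with bounds (-inf, 49): OK
  at node 6 with bounds (-inf, 29): OK
  at node 21 with bounds (6, 29): OK
  at node 11 with bounds (6, 21): OK
  at node 16 with bounds (21, 29): VIOLATION
Node 16 violates its bound: not (21 < 16 < 29).
Result: Not a valid BST


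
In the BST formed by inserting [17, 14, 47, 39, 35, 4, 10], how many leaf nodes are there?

Tree built from: [17, 14, 47, 39, 35, 4, 10]
Tree (level-order array): [17, 14, 47, 4, None, 39, None, None, 10, 35]
Rule: A leaf has 0 children.
Per-node child counts:
  node 17: 2 child(ren)
  node 14: 1 child(ren)
  node 4: 1 child(ren)
  node 10: 0 child(ren)
  node 47: 1 child(ren)
  node 39: 1 child(ren)
  node 35: 0 child(ren)
Matching nodes: [10, 35]
Count of leaf nodes: 2


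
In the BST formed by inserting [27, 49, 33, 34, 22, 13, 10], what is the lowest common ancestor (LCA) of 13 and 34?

Tree insertion order: [27, 49, 33, 34, 22, 13, 10]
Tree (level-order array): [27, 22, 49, 13, None, 33, None, 10, None, None, 34]
In a BST, the LCA of p=13, q=34 is the first node v on the
root-to-leaf path with p <= v <= q (go left if both < v, right if both > v).
Walk from root:
  at 27: 13 <= 27 <= 34, this is the LCA
LCA = 27


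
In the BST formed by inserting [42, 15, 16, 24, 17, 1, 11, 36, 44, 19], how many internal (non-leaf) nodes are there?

Tree built from: [42, 15, 16, 24, 17, 1, 11, 36, 44, 19]
Tree (level-order array): [42, 15, 44, 1, 16, None, None, None, 11, None, 24, None, None, 17, 36, None, 19]
Rule: An internal node has at least one child.
Per-node child counts:
  node 42: 2 child(ren)
  node 15: 2 child(ren)
  node 1: 1 child(ren)
  node 11: 0 child(ren)
  node 16: 1 child(ren)
  node 24: 2 child(ren)
  node 17: 1 child(ren)
  node 19: 0 child(ren)
  node 36: 0 child(ren)
  node 44: 0 child(ren)
Matching nodes: [42, 15, 1, 16, 24, 17]
Count of internal (non-leaf) nodes: 6


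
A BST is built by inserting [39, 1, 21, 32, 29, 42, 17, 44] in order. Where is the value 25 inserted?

Starting tree (level order): [39, 1, 42, None, 21, None, 44, 17, 32, None, None, None, None, 29]
Insertion path: 39 -> 1 -> 21 -> 32 -> 29
Result: insert 25 as left child of 29
Final tree (level order): [39, 1, 42, None, 21, None, 44, 17, 32, None, None, None, None, 29, None, 25]


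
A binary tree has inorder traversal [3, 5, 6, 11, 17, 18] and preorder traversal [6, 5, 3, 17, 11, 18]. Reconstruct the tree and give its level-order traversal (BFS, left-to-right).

Inorder:  [3, 5, 6, 11, 17, 18]
Preorder: [6, 5, 3, 17, 11, 18]
Algorithm: preorder visits root first, so consume preorder in order;
for each root, split the current inorder slice at that value into
left-subtree inorder and right-subtree inorder, then recurse.
Recursive splits:
  root=6; inorder splits into left=[3, 5], right=[11, 17, 18]
  root=5; inorder splits into left=[3], right=[]
  root=3; inorder splits into left=[], right=[]
  root=17; inorder splits into left=[11], right=[18]
  root=11; inorder splits into left=[], right=[]
  root=18; inorder splits into left=[], right=[]
Reconstructed level-order: [6, 5, 17, 3, 11, 18]


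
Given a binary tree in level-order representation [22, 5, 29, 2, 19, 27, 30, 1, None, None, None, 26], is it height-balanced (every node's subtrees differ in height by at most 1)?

Tree (level-order array): [22, 5, 29, 2, 19, 27, 30, 1, None, None, None, 26]
Definition: a tree is height-balanced if, at every node, |h(left) - h(right)| <= 1 (empty subtree has height -1).
Bottom-up per-node check:
  node 1: h_left=-1, h_right=-1, diff=0 [OK], height=0
  node 2: h_left=0, h_right=-1, diff=1 [OK], height=1
  node 19: h_left=-1, h_right=-1, diff=0 [OK], height=0
  node 5: h_left=1, h_right=0, diff=1 [OK], height=2
  node 26: h_left=-1, h_right=-1, diff=0 [OK], height=0
  node 27: h_left=0, h_right=-1, diff=1 [OK], height=1
  node 30: h_left=-1, h_right=-1, diff=0 [OK], height=0
  node 29: h_left=1, h_right=0, diff=1 [OK], height=2
  node 22: h_left=2, h_right=2, diff=0 [OK], height=3
All nodes satisfy the balance condition.
Result: Balanced


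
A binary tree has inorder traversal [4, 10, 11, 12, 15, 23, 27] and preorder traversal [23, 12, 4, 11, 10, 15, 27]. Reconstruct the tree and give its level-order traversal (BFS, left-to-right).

Inorder:  [4, 10, 11, 12, 15, 23, 27]
Preorder: [23, 12, 4, 11, 10, 15, 27]
Algorithm: preorder visits root first, so consume preorder in order;
for each root, split the current inorder slice at that value into
left-subtree inorder and right-subtree inorder, then recurse.
Recursive splits:
  root=23; inorder splits into left=[4, 10, 11, 12, 15], right=[27]
  root=12; inorder splits into left=[4, 10, 11], right=[15]
  root=4; inorder splits into left=[], right=[10, 11]
  root=11; inorder splits into left=[10], right=[]
  root=10; inorder splits into left=[], right=[]
  root=15; inorder splits into left=[], right=[]
  root=27; inorder splits into left=[], right=[]
Reconstructed level-order: [23, 12, 27, 4, 15, 11, 10]


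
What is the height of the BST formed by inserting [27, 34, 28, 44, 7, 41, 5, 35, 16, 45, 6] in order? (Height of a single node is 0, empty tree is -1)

Insertion order: [27, 34, 28, 44, 7, 41, 5, 35, 16, 45, 6]
Tree (level-order array): [27, 7, 34, 5, 16, 28, 44, None, 6, None, None, None, None, 41, 45, None, None, 35]
Compute height bottom-up (empty subtree = -1):
  height(6) = 1 + max(-1, -1) = 0
  height(5) = 1 + max(-1, 0) = 1
  height(16) = 1 + max(-1, -1) = 0
  height(7) = 1 + max(1, 0) = 2
  height(28) = 1 + max(-1, -1) = 0
  height(35) = 1 + max(-1, -1) = 0
  height(41) = 1 + max(0, -1) = 1
  height(45) = 1 + max(-1, -1) = 0
  height(44) = 1 + max(1, 0) = 2
  height(34) = 1 + max(0, 2) = 3
  height(27) = 1 + max(2, 3) = 4
Height = 4


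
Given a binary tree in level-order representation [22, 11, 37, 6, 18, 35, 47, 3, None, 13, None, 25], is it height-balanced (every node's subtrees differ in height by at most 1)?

Tree (level-order array): [22, 11, 37, 6, 18, 35, 47, 3, None, 13, None, 25]
Definition: a tree is height-balanced if, at every node, |h(left) - h(right)| <= 1 (empty subtree has height -1).
Bottom-up per-node check:
  node 3: h_left=-1, h_right=-1, diff=0 [OK], height=0
  node 6: h_left=0, h_right=-1, diff=1 [OK], height=1
  node 13: h_left=-1, h_right=-1, diff=0 [OK], height=0
  node 18: h_left=0, h_right=-1, diff=1 [OK], height=1
  node 11: h_left=1, h_right=1, diff=0 [OK], height=2
  node 25: h_left=-1, h_right=-1, diff=0 [OK], height=0
  node 35: h_left=0, h_right=-1, diff=1 [OK], height=1
  node 47: h_left=-1, h_right=-1, diff=0 [OK], height=0
  node 37: h_left=1, h_right=0, diff=1 [OK], height=2
  node 22: h_left=2, h_right=2, diff=0 [OK], height=3
All nodes satisfy the balance condition.
Result: Balanced


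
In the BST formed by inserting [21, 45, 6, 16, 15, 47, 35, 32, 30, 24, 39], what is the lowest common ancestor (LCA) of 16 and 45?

Tree insertion order: [21, 45, 6, 16, 15, 47, 35, 32, 30, 24, 39]
Tree (level-order array): [21, 6, 45, None, 16, 35, 47, 15, None, 32, 39, None, None, None, None, 30, None, None, None, 24]
In a BST, the LCA of p=16, q=45 is the first node v on the
root-to-leaf path with p <= v <= q (go left if both < v, right if both > v).
Walk from root:
  at 21: 16 <= 21 <= 45, this is the LCA
LCA = 21


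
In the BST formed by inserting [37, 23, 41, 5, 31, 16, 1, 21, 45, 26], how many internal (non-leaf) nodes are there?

Tree built from: [37, 23, 41, 5, 31, 16, 1, 21, 45, 26]
Tree (level-order array): [37, 23, 41, 5, 31, None, 45, 1, 16, 26, None, None, None, None, None, None, 21]
Rule: An internal node has at least one child.
Per-node child counts:
  node 37: 2 child(ren)
  node 23: 2 child(ren)
  node 5: 2 child(ren)
  node 1: 0 child(ren)
  node 16: 1 child(ren)
  node 21: 0 child(ren)
  node 31: 1 child(ren)
  node 26: 0 child(ren)
  node 41: 1 child(ren)
  node 45: 0 child(ren)
Matching nodes: [37, 23, 5, 16, 31, 41]
Count of internal (non-leaf) nodes: 6


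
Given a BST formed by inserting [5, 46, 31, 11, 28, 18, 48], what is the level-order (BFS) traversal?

Tree insertion order: [5, 46, 31, 11, 28, 18, 48]
Tree (level-order array): [5, None, 46, 31, 48, 11, None, None, None, None, 28, 18]
BFS from the root, enqueuing left then right child of each popped node:
  queue [5] -> pop 5, enqueue [46], visited so far: [5]
  queue [46] -> pop 46, enqueue [31, 48], visited so far: [5, 46]
  queue [31, 48] -> pop 31, enqueue [11], visited so far: [5, 46, 31]
  queue [48, 11] -> pop 48, enqueue [none], visited so far: [5, 46, 31, 48]
  queue [11] -> pop 11, enqueue [28], visited so far: [5, 46, 31, 48, 11]
  queue [28] -> pop 28, enqueue [18], visited so far: [5, 46, 31, 48, 11, 28]
  queue [18] -> pop 18, enqueue [none], visited so far: [5, 46, 31, 48, 11, 28, 18]
Result: [5, 46, 31, 48, 11, 28, 18]


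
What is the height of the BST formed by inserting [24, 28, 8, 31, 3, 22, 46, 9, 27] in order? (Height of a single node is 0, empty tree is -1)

Insertion order: [24, 28, 8, 31, 3, 22, 46, 9, 27]
Tree (level-order array): [24, 8, 28, 3, 22, 27, 31, None, None, 9, None, None, None, None, 46]
Compute height bottom-up (empty subtree = -1):
  height(3) = 1 + max(-1, -1) = 0
  height(9) = 1 + max(-1, -1) = 0
  height(22) = 1 + max(0, -1) = 1
  height(8) = 1 + max(0, 1) = 2
  height(27) = 1 + max(-1, -1) = 0
  height(46) = 1 + max(-1, -1) = 0
  height(31) = 1 + max(-1, 0) = 1
  height(28) = 1 + max(0, 1) = 2
  height(24) = 1 + max(2, 2) = 3
Height = 3


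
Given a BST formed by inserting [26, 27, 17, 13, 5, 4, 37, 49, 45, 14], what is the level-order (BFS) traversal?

Tree insertion order: [26, 27, 17, 13, 5, 4, 37, 49, 45, 14]
Tree (level-order array): [26, 17, 27, 13, None, None, 37, 5, 14, None, 49, 4, None, None, None, 45]
BFS from the root, enqueuing left then right child of each popped node:
  queue [26] -> pop 26, enqueue [17, 27], visited so far: [26]
  queue [17, 27] -> pop 17, enqueue [13], visited so far: [26, 17]
  queue [27, 13] -> pop 27, enqueue [37], visited so far: [26, 17, 27]
  queue [13, 37] -> pop 13, enqueue [5, 14], visited so far: [26, 17, 27, 13]
  queue [37, 5, 14] -> pop 37, enqueue [49], visited so far: [26, 17, 27, 13, 37]
  queue [5, 14, 49] -> pop 5, enqueue [4], visited so far: [26, 17, 27, 13, 37, 5]
  queue [14, 49, 4] -> pop 14, enqueue [none], visited so far: [26, 17, 27, 13, 37, 5, 14]
  queue [49, 4] -> pop 49, enqueue [45], visited so far: [26, 17, 27, 13, 37, 5, 14, 49]
  queue [4, 45] -> pop 4, enqueue [none], visited so far: [26, 17, 27, 13, 37, 5, 14, 49, 4]
  queue [45] -> pop 45, enqueue [none], visited so far: [26, 17, 27, 13, 37, 5, 14, 49, 4, 45]
Result: [26, 17, 27, 13, 37, 5, 14, 49, 4, 45]


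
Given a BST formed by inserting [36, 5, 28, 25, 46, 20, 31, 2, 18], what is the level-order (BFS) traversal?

Tree insertion order: [36, 5, 28, 25, 46, 20, 31, 2, 18]
Tree (level-order array): [36, 5, 46, 2, 28, None, None, None, None, 25, 31, 20, None, None, None, 18]
BFS from the root, enqueuing left then right child of each popped node:
  queue [36] -> pop 36, enqueue [5, 46], visited so far: [36]
  queue [5, 46] -> pop 5, enqueue [2, 28], visited so far: [36, 5]
  queue [46, 2, 28] -> pop 46, enqueue [none], visited so far: [36, 5, 46]
  queue [2, 28] -> pop 2, enqueue [none], visited so far: [36, 5, 46, 2]
  queue [28] -> pop 28, enqueue [25, 31], visited so far: [36, 5, 46, 2, 28]
  queue [25, 31] -> pop 25, enqueue [20], visited so far: [36, 5, 46, 2, 28, 25]
  queue [31, 20] -> pop 31, enqueue [none], visited so far: [36, 5, 46, 2, 28, 25, 31]
  queue [20] -> pop 20, enqueue [18], visited so far: [36, 5, 46, 2, 28, 25, 31, 20]
  queue [18] -> pop 18, enqueue [none], visited so far: [36, 5, 46, 2, 28, 25, 31, 20, 18]
Result: [36, 5, 46, 2, 28, 25, 31, 20, 18]


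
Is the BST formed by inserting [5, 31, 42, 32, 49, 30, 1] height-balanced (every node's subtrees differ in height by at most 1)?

Tree (level-order array): [5, 1, 31, None, None, 30, 42, None, None, 32, 49]
Definition: a tree is height-balanced if, at every node, |h(left) - h(right)| <= 1 (empty subtree has height -1).
Bottom-up per-node check:
  node 1: h_left=-1, h_right=-1, diff=0 [OK], height=0
  node 30: h_left=-1, h_right=-1, diff=0 [OK], height=0
  node 32: h_left=-1, h_right=-1, diff=0 [OK], height=0
  node 49: h_left=-1, h_right=-1, diff=0 [OK], height=0
  node 42: h_left=0, h_right=0, diff=0 [OK], height=1
  node 31: h_left=0, h_right=1, diff=1 [OK], height=2
  node 5: h_left=0, h_right=2, diff=2 [FAIL (|0-2|=2 > 1)], height=3
Node 5 violates the condition: |0 - 2| = 2 > 1.
Result: Not balanced


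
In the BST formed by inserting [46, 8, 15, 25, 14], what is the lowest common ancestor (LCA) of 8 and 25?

Tree insertion order: [46, 8, 15, 25, 14]
Tree (level-order array): [46, 8, None, None, 15, 14, 25]
In a BST, the LCA of p=8, q=25 is the first node v on the
root-to-leaf path with p <= v <= q (go left if both < v, right if both > v).
Walk from root:
  at 46: both 8 and 25 < 46, go left
  at 8: 8 <= 8 <= 25, this is the LCA
LCA = 8


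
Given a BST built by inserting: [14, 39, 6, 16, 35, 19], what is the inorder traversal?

Tree insertion order: [14, 39, 6, 16, 35, 19]
Tree (level-order array): [14, 6, 39, None, None, 16, None, None, 35, 19]
Inorder traversal: [6, 14, 16, 19, 35, 39]


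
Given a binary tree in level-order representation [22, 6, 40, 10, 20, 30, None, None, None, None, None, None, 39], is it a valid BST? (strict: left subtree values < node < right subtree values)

Level-order array: [22, 6, 40, 10, 20, 30, None, None, None, None, None, None, 39]
Validate using subtree bounds (lo, hi): at each node, require lo < value < hi,
then recurse left with hi=value and right with lo=value.
Preorder trace (stopping at first violation):
  at node 22 with bounds (-inf, +inf): OK
  at node 6 with bounds (-inf, 22): OK
  at node 10 with bounds (-inf, 6): VIOLATION
Node 10 violates its bound: not (-inf < 10 < 6).
Result: Not a valid BST


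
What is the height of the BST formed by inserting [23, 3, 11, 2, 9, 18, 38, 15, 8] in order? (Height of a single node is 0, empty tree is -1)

Insertion order: [23, 3, 11, 2, 9, 18, 38, 15, 8]
Tree (level-order array): [23, 3, 38, 2, 11, None, None, None, None, 9, 18, 8, None, 15]
Compute height bottom-up (empty subtree = -1):
  height(2) = 1 + max(-1, -1) = 0
  height(8) = 1 + max(-1, -1) = 0
  height(9) = 1 + max(0, -1) = 1
  height(15) = 1 + max(-1, -1) = 0
  height(18) = 1 + max(0, -1) = 1
  height(11) = 1 + max(1, 1) = 2
  height(3) = 1 + max(0, 2) = 3
  height(38) = 1 + max(-1, -1) = 0
  height(23) = 1 + max(3, 0) = 4
Height = 4


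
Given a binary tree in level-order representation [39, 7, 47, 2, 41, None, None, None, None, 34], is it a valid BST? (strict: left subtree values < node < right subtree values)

Level-order array: [39, 7, 47, 2, 41, None, None, None, None, 34]
Validate using subtree bounds (lo, hi): at each node, require lo < value < hi,
then recurse left with hi=value and right with lo=value.
Preorder trace (stopping at first violation):
  at node 39 with bounds (-inf, +inf): OK
  at node 7 with bounds (-inf, 39): OK
  at node 2 with bounds (-inf, 7): OK
  at node 41 with bounds (7, 39): VIOLATION
Node 41 violates its bound: not (7 < 41 < 39).
Result: Not a valid BST


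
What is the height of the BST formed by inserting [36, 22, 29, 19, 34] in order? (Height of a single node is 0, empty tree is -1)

Insertion order: [36, 22, 29, 19, 34]
Tree (level-order array): [36, 22, None, 19, 29, None, None, None, 34]
Compute height bottom-up (empty subtree = -1):
  height(19) = 1 + max(-1, -1) = 0
  height(34) = 1 + max(-1, -1) = 0
  height(29) = 1 + max(-1, 0) = 1
  height(22) = 1 + max(0, 1) = 2
  height(36) = 1 + max(2, -1) = 3
Height = 3


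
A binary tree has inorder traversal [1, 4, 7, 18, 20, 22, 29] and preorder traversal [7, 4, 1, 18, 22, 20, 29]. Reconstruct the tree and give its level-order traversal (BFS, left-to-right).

Inorder:  [1, 4, 7, 18, 20, 22, 29]
Preorder: [7, 4, 1, 18, 22, 20, 29]
Algorithm: preorder visits root first, so consume preorder in order;
for each root, split the current inorder slice at that value into
left-subtree inorder and right-subtree inorder, then recurse.
Recursive splits:
  root=7; inorder splits into left=[1, 4], right=[18, 20, 22, 29]
  root=4; inorder splits into left=[1], right=[]
  root=1; inorder splits into left=[], right=[]
  root=18; inorder splits into left=[], right=[20, 22, 29]
  root=22; inorder splits into left=[20], right=[29]
  root=20; inorder splits into left=[], right=[]
  root=29; inorder splits into left=[], right=[]
Reconstructed level-order: [7, 4, 18, 1, 22, 20, 29]


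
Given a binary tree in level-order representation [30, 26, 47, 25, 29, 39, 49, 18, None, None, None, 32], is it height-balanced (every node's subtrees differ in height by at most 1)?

Tree (level-order array): [30, 26, 47, 25, 29, 39, 49, 18, None, None, None, 32]
Definition: a tree is height-balanced if, at every node, |h(left) - h(right)| <= 1 (empty subtree has height -1).
Bottom-up per-node check:
  node 18: h_left=-1, h_right=-1, diff=0 [OK], height=0
  node 25: h_left=0, h_right=-1, diff=1 [OK], height=1
  node 29: h_left=-1, h_right=-1, diff=0 [OK], height=0
  node 26: h_left=1, h_right=0, diff=1 [OK], height=2
  node 32: h_left=-1, h_right=-1, diff=0 [OK], height=0
  node 39: h_left=0, h_right=-1, diff=1 [OK], height=1
  node 49: h_left=-1, h_right=-1, diff=0 [OK], height=0
  node 47: h_left=1, h_right=0, diff=1 [OK], height=2
  node 30: h_left=2, h_right=2, diff=0 [OK], height=3
All nodes satisfy the balance condition.
Result: Balanced


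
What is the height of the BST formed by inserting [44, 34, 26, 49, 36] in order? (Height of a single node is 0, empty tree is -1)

Insertion order: [44, 34, 26, 49, 36]
Tree (level-order array): [44, 34, 49, 26, 36]
Compute height bottom-up (empty subtree = -1):
  height(26) = 1 + max(-1, -1) = 0
  height(36) = 1 + max(-1, -1) = 0
  height(34) = 1 + max(0, 0) = 1
  height(49) = 1 + max(-1, -1) = 0
  height(44) = 1 + max(1, 0) = 2
Height = 2


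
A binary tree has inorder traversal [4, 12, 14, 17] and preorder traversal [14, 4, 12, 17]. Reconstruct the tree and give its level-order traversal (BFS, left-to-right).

Inorder:  [4, 12, 14, 17]
Preorder: [14, 4, 12, 17]
Algorithm: preorder visits root first, so consume preorder in order;
for each root, split the current inorder slice at that value into
left-subtree inorder and right-subtree inorder, then recurse.
Recursive splits:
  root=14; inorder splits into left=[4, 12], right=[17]
  root=4; inorder splits into left=[], right=[12]
  root=12; inorder splits into left=[], right=[]
  root=17; inorder splits into left=[], right=[]
Reconstructed level-order: [14, 4, 17, 12]


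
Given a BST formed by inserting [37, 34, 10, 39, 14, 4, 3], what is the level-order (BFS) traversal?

Tree insertion order: [37, 34, 10, 39, 14, 4, 3]
Tree (level-order array): [37, 34, 39, 10, None, None, None, 4, 14, 3]
BFS from the root, enqueuing left then right child of each popped node:
  queue [37] -> pop 37, enqueue [34, 39], visited so far: [37]
  queue [34, 39] -> pop 34, enqueue [10], visited so far: [37, 34]
  queue [39, 10] -> pop 39, enqueue [none], visited so far: [37, 34, 39]
  queue [10] -> pop 10, enqueue [4, 14], visited so far: [37, 34, 39, 10]
  queue [4, 14] -> pop 4, enqueue [3], visited so far: [37, 34, 39, 10, 4]
  queue [14, 3] -> pop 14, enqueue [none], visited so far: [37, 34, 39, 10, 4, 14]
  queue [3] -> pop 3, enqueue [none], visited so far: [37, 34, 39, 10, 4, 14, 3]
Result: [37, 34, 39, 10, 4, 14, 3]


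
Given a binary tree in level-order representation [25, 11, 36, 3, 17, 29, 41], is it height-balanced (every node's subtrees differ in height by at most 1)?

Tree (level-order array): [25, 11, 36, 3, 17, 29, 41]
Definition: a tree is height-balanced if, at every node, |h(left) - h(right)| <= 1 (empty subtree has height -1).
Bottom-up per-node check:
  node 3: h_left=-1, h_right=-1, diff=0 [OK], height=0
  node 17: h_left=-1, h_right=-1, diff=0 [OK], height=0
  node 11: h_left=0, h_right=0, diff=0 [OK], height=1
  node 29: h_left=-1, h_right=-1, diff=0 [OK], height=0
  node 41: h_left=-1, h_right=-1, diff=0 [OK], height=0
  node 36: h_left=0, h_right=0, diff=0 [OK], height=1
  node 25: h_left=1, h_right=1, diff=0 [OK], height=2
All nodes satisfy the balance condition.
Result: Balanced


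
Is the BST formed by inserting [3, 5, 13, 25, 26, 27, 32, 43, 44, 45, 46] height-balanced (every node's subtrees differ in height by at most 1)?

Tree (level-order array): [3, None, 5, None, 13, None, 25, None, 26, None, 27, None, 32, None, 43, None, 44, None, 45, None, 46]
Definition: a tree is height-balanced if, at every node, |h(left) - h(right)| <= 1 (empty subtree has height -1).
Bottom-up per-node check:
  node 46: h_left=-1, h_right=-1, diff=0 [OK], height=0
  node 45: h_left=-1, h_right=0, diff=1 [OK], height=1
  node 44: h_left=-1, h_right=1, diff=2 [FAIL (|-1-1|=2 > 1)], height=2
  node 43: h_left=-1, h_right=2, diff=3 [FAIL (|-1-2|=3 > 1)], height=3
  node 32: h_left=-1, h_right=3, diff=4 [FAIL (|-1-3|=4 > 1)], height=4
  node 27: h_left=-1, h_right=4, diff=5 [FAIL (|-1-4|=5 > 1)], height=5
  node 26: h_left=-1, h_right=5, diff=6 [FAIL (|-1-5|=6 > 1)], height=6
  node 25: h_left=-1, h_right=6, diff=7 [FAIL (|-1-6|=7 > 1)], height=7
  node 13: h_left=-1, h_right=7, diff=8 [FAIL (|-1-7|=8 > 1)], height=8
  node 5: h_left=-1, h_right=8, diff=9 [FAIL (|-1-8|=9 > 1)], height=9
  node 3: h_left=-1, h_right=9, diff=10 [FAIL (|-1-9|=10 > 1)], height=10
Node 44 violates the condition: |-1 - 1| = 2 > 1.
Result: Not balanced


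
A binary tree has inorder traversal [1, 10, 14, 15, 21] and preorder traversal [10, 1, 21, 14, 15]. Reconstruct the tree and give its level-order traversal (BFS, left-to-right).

Inorder:  [1, 10, 14, 15, 21]
Preorder: [10, 1, 21, 14, 15]
Algorithm: preorder visits root first, so consume preorder in order;
for each root, split the current inorder slice at that value into
left-subtree inorder and right-subtree inorder, then recurse.
Recursive splits:
  root=10; inorder splits into left=[1], right=[14, 15, 21]
  root=1; inorder splits into left=[], right=[]
  root=21; inorder splits into left=[14, 15], right=[]
  root=14; inorder splits into left=[], right=[15]
  root=15; inorder splits into left=[], right=[]
Reconstructed level-order: [10, 1, 21, 14, 15]


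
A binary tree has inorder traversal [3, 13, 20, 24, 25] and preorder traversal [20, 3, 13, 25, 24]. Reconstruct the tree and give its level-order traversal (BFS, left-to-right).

Inorder:  [3, 13, 20, 24, 25]
Preorder: [20, 3, 13, 25, 24]
Algorithm: preorder visits root first, so consume preorder in order;
for each root, split the current inorder slice at that value into
left-subtree inorder and right-subtree inorder, then recurse.
Recursive splits:
  root=20; inorder splits into left=[3, 13], right=[24, 25]
  root=3; inorder splits into left=[], right=[13]
  root=13; inorder splits into left=[], right=[]
  root=25; inorder splits into left=[24], right=[]
  root=24; inorder splits into left=[], right=[]
Reconstructed level-order: [20, 3, 25, 13, 24]


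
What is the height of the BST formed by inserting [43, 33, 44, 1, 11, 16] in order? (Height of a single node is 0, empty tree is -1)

Insertion order: [43, 33, 44, 1, 11, 16]
Tree (level-order array): [43, 33, 44, 1, None, None, None, None, 11, None, 16]
Compute height bottom-up (empty subtree = -1):
  height(16) = 1 + max(-1, -1) = 0
  height(11) = 1 + max(-1, 0) = 1
  height(1) = 1 + max(-1, 1) = 2
  height(33) = 1 + max(2, -1) = 3
  height(44) = 1 + max(-1, -1) = 0
  height(43) = 1 + max(3, 0) = 4
Height = 4
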